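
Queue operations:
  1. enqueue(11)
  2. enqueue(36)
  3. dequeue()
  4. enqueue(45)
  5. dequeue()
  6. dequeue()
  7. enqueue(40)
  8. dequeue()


enqueue(11) -> [11]
enqueue(36) -> [11, 36]
dequeue()->11, [36]
enqueue(45) -> [36, 45]
dequeue()->36, [45]
dequeue()->45, []
enqueue(40) -> [40]
dequeue()->40, []

Final queue: []


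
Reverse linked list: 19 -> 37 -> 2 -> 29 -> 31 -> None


Step 1: curr=19, set curr.next=prev(None) | reversed so far: 19
Step 2: curr=37, set curr.next=prev(19) | reversed so far: 37 -> 19
Step 3: curr=2, set curr.next=prev(37) | reversed so far: 2 -> 37 -> 19
Step 4: curr=29, set curr.next=prev(2) | reversed so far: 29 -> 2 -> 37 -> 19
Step 5: curr=31, set curr.next=prev(29) | reversed so far: 31 -> 29 -> 2 -> 37 -> 19

31 -> 29 -> 2 -> 37 -> 19 -> None


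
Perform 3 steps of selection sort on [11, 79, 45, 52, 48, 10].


Initial: [11, 79, 45, 52, 48, 10]
Step 1: min=10 at 5
  Swap: [10, 79, 45, 52, 48, 11]
Step 2: min=11 at 5
  Swap: [10, 11, 45, 52, 48, 79]
Step 3: min=45 at 2
  Swap: [10, 11, 45, 52, 48, 79]

After 3 steps: [10, 11, 45, 52, 48, 79]


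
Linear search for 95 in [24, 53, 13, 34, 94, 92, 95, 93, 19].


i=0: 24!=95
i=1: 53!=95
i=2: 13!=95
i=3: 34!=95
i=4: 94!=95
i=5: 92!=95
i=6: 95==95 found!

Found at 6, 7 comps


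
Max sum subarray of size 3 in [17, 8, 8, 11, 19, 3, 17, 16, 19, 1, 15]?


[0:3]: 33
[1:4]: 27
[2:5]: 38
[3:6]: 33
[4:7]: 39
[5:8]: 36
[6:9]: 52
[7:10]: 36
[8:11]: 35

Max: 52 at [6:9]


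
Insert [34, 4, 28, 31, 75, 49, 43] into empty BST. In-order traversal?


Insert 34: root
Insert 4: L from 34
Insert 28: L from 34 -> R from 4
Insert 31: L from 34 -> R from 4 -> R from 28
Insert 75: R from 34
Insert 49: R from 34 -> L from 75
Insert 43: R from 34 -> L from 75 -> L from 49

In-order: [4, 28, 31, 34, 43, 49, 75]


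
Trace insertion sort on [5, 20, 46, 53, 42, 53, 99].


Initial: [5, 20, 46, 53, 42, 53, 99]
Insert 20: [5, 20, 46, 53, 42, 53, 99]
Insert 46: [5, 20, 46, 53, 42, 53, 99]
Insert 53: [5, 20, 46, 53, 42, 53, 99]
Insert 42: [5, 20, 42, 46, 53, 53, 99]
Insert 53: [5, 20, 42, 46, 53, 53, 99]
Insert 99: [5, 20, 42, 46, 53, 53, 99]

Sorted: [5, 20, 42, 46, 53, 53, 99]


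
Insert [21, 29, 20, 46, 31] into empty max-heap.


Insert 21: [21]
Insert 29: [29, 21]
Insert 20: [29, 21, 20]
Insert 46: [46, 29, 20, 21]
Insert 31: [46, 31, 20, 21, 29]

Final heap: [46, 31, 20, 21, 29]


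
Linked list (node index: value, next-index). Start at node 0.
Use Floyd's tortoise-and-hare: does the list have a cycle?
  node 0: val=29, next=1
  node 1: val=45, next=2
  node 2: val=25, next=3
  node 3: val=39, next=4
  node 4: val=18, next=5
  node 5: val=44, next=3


Floyd's tortoise (slow, +1) and hare (fast, +2):
  init: slow=0, fast=0
  step 1: slow=1, fast=2
  step 2: slow=2, fast=4
  step 3: slow=3, fast=3
  slow == fast at node 3: cycle detected

Cycle: yes


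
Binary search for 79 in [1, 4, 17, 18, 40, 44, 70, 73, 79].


Step 1: lo=0, hi=8, mid=4, val=40
Step 2: lo=5, hi=8, mid=6, val=70
Step 3: lo=7, hi=8, mid=7, val=73
Step 4: lo=8, hi=8, mid=8, val=79

Found at index 8


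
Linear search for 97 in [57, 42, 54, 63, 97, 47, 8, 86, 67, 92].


i=0: 57!=97
i=1: 42!=97
i=2: 54!=97
i=3: 63!=97
i=4: 97==97 found!

Found at 4, 5 comps


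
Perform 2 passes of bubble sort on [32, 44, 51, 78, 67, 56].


Initial: [32, 44, 51, 78, 67, 56]
Pass 1: [32, 44, 51, 67, 56, 78] (2 swaps)
Pass 2: [32, 44, 51, 56, 67, 78] (1 swaps)

After 2 passes: [32, 44, 51, 56, 67, 78]


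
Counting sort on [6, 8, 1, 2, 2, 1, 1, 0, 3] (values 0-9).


Input: [6, 8, 1, 2, 2, 1, 1, 0, 3]
Counts: [1, 3, 2, 1, 0, 0, 1, 0, 1, 0]

Sorted: [0, 1, 1, 1, 2, 2, 3, 6, 8]


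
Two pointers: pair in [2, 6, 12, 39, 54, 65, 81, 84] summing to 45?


lo=0(2)+hi=7(84)=86
lo=0(2)+hi=6(81)=83
lo=0(2)+hi=5(65)=67
lo=0(2)+hi=4(54)=56
lo=0(2)+hi=3(39)=41
lo=1(6)+hi=3(39)=45

Yes: 6+39=45


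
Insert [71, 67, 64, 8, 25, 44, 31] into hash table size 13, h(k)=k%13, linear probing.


Insert 71: h=6 -> slot 6
Insert 67: h=2 -> slot 2
Insert 64: h=12 -> slot 12
Insert 8: h=8 -> slot 8
Insert 25: h=12, 1 probes -> slot 0
Insert 44: h=5 -> slot 5
Insert 31: h=5, 2 probes -> slot 7

Table: [25, None, 67, None, None, 44, 71, 31, 8, None, None, None, 64]


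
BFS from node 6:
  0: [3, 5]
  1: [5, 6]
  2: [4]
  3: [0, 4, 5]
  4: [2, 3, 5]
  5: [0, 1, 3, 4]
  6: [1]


Visit 6, enqueue [1]
Visit 1, enqueue [5]
Visit 5, enqueue [0, 3, 4]
Visit 0, enqueue []
Visit 3, enqueue []
Visit 4, enqueue [2]
Visit 2, enqueue []

BFS order: [6, 1, 5, 0, 3, 4, 2]


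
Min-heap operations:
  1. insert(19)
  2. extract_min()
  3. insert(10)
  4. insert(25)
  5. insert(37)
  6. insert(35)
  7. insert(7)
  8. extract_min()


insert(19) -> [19]
extract_min()->19, []
insert(10) -> [10]
insert(25) -> [10, 25]
insert(37) -> [10, 25, 37]
insert(35) -> [10, 25, 37, 35]
insert(7) -> [7, 10, 37, 35, 25]
extract_min()->7, [10, 25, 37, 35]

Final heap: [10, 25, 37, 35]


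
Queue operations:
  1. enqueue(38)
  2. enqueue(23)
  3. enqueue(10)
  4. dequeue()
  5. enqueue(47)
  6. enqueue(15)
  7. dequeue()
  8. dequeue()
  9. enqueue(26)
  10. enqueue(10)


enqueue(38) -> [38]
enqueue(23) -> [38, 23]
enqueue(10) -> [38, 23, 10]
dequeue()->38, [23, 10]
enqueue(47) -> [23, 10, 47]
enqueue(15) -> [23, 10, 47, 15]
dequeue()->23, [10, 47, 15]
dequeue()->10, [47, 15]
enqueue(26) -> [47, 15, 26]
enqueue(10) -> [47, 15, 26, 10]

Final queue: [47, 15, 26, 10]


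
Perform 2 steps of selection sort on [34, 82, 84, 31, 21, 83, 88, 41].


Initial: [34, 82, 84, 31, 21, 83, 88, 41]
Step 1: min=21 at 4
  Swap: [21, 82, 84, 31, 34, 83, 88, 41]
Step 2: min=31 at 3
  Swap: [21, 31, 84, 82, 34, 83, 88, 41]

After 2 steps: [21, 31, 84, 82, 34, 83, 88, 41]


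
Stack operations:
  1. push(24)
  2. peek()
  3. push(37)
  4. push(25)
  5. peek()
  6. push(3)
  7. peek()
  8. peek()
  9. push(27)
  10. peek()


push(24) -> [24]
peek()->24
push(37) -> [24, 37]
push(25) -> [24, 37, 25]
peek()->25
push(3) -> [24, 37, 25, 3]
peek()->3
peek()->3
push(27) -> [24, 37, 25, 3, 27]
peek()->27

Final stack: [24, 37, 25, 3, 27]


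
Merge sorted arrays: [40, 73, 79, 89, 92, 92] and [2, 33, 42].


Take 2 from B
Take 33 from B
Take 40 from A
Take 42 from B

Merged: [2, 33, 40, 42, 73, 79, 89, 92, 92]


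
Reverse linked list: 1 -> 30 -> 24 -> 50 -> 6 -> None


Step 1: curr=1, set curr.next=prev(None) | reversed so far: 1
Step 2: curr=30, set curr.next=prev(1) | reversed so far: 30 -> 1
Step 3: curr=24, set curr.next=prev(30) | reversed so far: 24 -> 30 -> 1
Step 4: curr=50, set curr.next=prev(24) | reversed so far: 50 -> 24 -> 30 -> 1
Step 5: curr=6, set curr.next=prev(50) | reversed so far: 6 -> 50 -> 24 -> 30 -> 1

6 -> 50 -> 24 -> 30 -> 1 -> None


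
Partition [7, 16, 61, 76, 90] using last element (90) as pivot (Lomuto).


Pivot: 90
  7 <= 90: advance i (no swap)
  16 <= 90: advance i (no swap)
  61 <= 90: advance i (no swap)
  76 <= 90: advance i (no swap)
Place pivot at 4: [7, 16, 61, 76, 90]

Partitioned: [7, 16, 61, 76, 90]


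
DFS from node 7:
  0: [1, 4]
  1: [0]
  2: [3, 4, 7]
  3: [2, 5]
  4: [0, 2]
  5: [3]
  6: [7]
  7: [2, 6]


Visit 7, push [6, 2]
Visit 2, push [4, 3]
Visit 3, push [5]
Visit 5, push []
Visit 4, push [0]
Visit 0, push [1]
Visit 1, push []
Visit 6, push []

DFS order: [7, 2, 3, 5, 4, 0, 1, 6]


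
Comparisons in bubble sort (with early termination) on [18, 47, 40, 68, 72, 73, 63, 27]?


Algorithm: bubble sort (with early termination)
Input: [18, 47, 40, 68, 72, 73, 63, 27]
Sorted: [18, 27, 40, 47, 63, 68, 72, 73]

28


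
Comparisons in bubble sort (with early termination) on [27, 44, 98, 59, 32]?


Algorithm: bubble sort (with early termination)
Input: [27, 44, 98, 59, 32]
Sorted: [27, 32, 44, 59, 98]

10


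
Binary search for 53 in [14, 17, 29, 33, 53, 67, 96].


Step 1: lo=0, hi=6, mid=3, val=33
Step 2: lo=4, hi=6, mid=5, val=67
Step 3: lo=4, hi=4, mid=4, val=53

Found at index 4


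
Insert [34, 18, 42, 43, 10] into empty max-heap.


Insert 34: [34]
Insert 18: [34, 18]
Insert 42: [42, 18, 34]
Insert 43: [43, 42, 34, 18]
Insert 10: [43, 42, 34, 18, 10]

Final heap: [43, 42, 34, 18, 10]


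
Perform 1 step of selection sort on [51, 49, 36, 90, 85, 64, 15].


Initial: [51, 49, 36, 90, 85, 64, 15]
Step 1: min=15 at 6
  Swap: [15, 49, 36, 90, 85, 64, 51]

After 1 step: [15, 49, 36, 90, 85, 64, 51]


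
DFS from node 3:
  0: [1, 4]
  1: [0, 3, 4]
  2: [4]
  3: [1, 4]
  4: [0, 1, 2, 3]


Visit 3, push [4, 1]
Visit 1, push [4, 0]
Visit 0, push [4]
Visit 4, push [2]
Visit 2, push []

DFS order: [3, 1, 0, 4, 2]


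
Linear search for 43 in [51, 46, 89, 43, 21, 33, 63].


i=0: 51!=43
i=1: 46!=43
i=2: 89!=43
i=3: 43==43 found!

Found at 3, 4 comps


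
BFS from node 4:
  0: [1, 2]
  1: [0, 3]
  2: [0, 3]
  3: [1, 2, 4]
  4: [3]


Visit 4, enqueue [3]
Visit 3, enqueue [1, 2]
Visit 1, enqueue [0]
Visit 2, enqueue []
Visit 0, enqueue []

BFS order: [4, 3, 1, 2, 0]


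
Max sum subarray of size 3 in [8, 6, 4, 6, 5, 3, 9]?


[0:3]: 18
[1:4]: 16
[2:5]: 15
[3:6]: 14
[4:7]: 17

Max: 18 at [0:3]


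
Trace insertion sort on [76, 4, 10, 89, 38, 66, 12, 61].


Initial: [76, 4, 10, 89, 38, 66, 12, 61]
Insert 4: [4, 76, 10, 89, 38, 66, 12, 61]
Insert 10: [4, 10, 76, 89, 38, 66, 12, 61]
Insert 89: [4, 10, 76, 89, 38, 66, 12, 61]
Insert 38: [4, 10, 38, 76, 89, 66, 12, 61]
Insert 66: [4, 10, 38, 66, 76, 89, 12, 61]
Insert 12: [4, 10, 12, 38, 66, 76, 89, 61]
Insert 61: [4, 10, 12, 38, 61, 66, 76, 89]

Sorted: [4, 10, 12, 38, 61, 66, 76, 89]


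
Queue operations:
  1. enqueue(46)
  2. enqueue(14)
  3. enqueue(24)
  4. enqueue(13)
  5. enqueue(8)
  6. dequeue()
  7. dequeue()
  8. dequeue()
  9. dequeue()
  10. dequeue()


enqueue(46) -> [46]
enqueue(14) -> [46, 14]
enqueue(24) -> [46, 14, 24]
enqueue(13) -> [46, 14, 24, 13]
enqueue(8) -> [46, 14, 24, 13, 8]
dequeue()->46, [14, 24, 13, 8]
dequeue()->14, [24, 13, 8]
dequeue()->24, [13, 8]
dequeue()->13, [8]
dequeue()->8, []

Final queue: []


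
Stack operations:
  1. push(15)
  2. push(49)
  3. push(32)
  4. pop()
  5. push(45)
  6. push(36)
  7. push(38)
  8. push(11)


push(15) -> [15]
push(49) -> [15, 49]
push(32) -> [15, 49, 32]
pop()->32, [15, 49]
push(45) -> [15, 49, 45]
push(36) -> [15, 49, 45, 36]
push(38) -> [15, 49, 45, 36, 38]
push(11) -> [15, 49, 45, 36, 38, 11]

Final stack: [15, 49, 45, 36, 38, 11]


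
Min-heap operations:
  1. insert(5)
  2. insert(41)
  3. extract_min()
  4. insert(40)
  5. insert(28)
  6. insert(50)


insert(5) -> [5]
insert(41) -> [5, 41]
extract_min()->5, [41]
insert(40) -> [40, 41]
insert(28) -> [28, 41, 40]
insert(50) -> [28, 41, 40, 50]

Final heap: [28, 41, 40, 50]


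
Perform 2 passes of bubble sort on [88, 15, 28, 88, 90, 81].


Initial: [88, 15, 28, 88, 90, 81]
Pass 1: [15, 28, 88, 88, 81, 90] (3 swaps)
Pass 2: [15, 28, 88, 81, 88, 90] (1 swaps)

After 2 passes: [15, 28, 88, 81, 88, 90]


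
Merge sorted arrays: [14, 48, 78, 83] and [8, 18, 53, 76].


Take 8 from B
Take 14 from A
Take 18 from B
Take 48 from A
Take 53 from B
Take 76 from B

Merged: [8, 14, 18, 48, 53, 76, 78, 83]


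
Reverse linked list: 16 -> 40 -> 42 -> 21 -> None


Step 1: curr=16, set curr.next=prev(None) | reversed so far: 16
Step 2: curr=40, set curr.next=prev(16) | reversed so far: 40 -> 16
Step 3: curr=42, set curr.next=prev(40) | reversed so far: 42 -> 40 -> 16
Step 4: curr=21, set curr.next=prev(42) | reversed so far: 21 -> 42 -> 40 -> 16

21 -> 42 -> 40 -> 16 -> None


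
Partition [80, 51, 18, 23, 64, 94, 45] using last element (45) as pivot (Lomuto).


Pivot: 45
  18 <= 45: swap -> [18, 51, 80, 23, 64, 94, 45]
  23 <= 45: swap -> [18, 23, 80, 51, 64, 94, 45]
Place pivot at 2: [18, 23, 45, 51, 64, 94, 80]

Partitioned: [18, 23, 45, 51, 64, 94, 80]


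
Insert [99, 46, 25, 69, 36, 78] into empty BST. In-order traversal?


Insert 99: root
Insert 46: L from 99
Insert 25: L from 99 -> L from 46
Insert 69: L from 99 -> R from 46
Insert 36: L from 99 -> L from 46 -> R from 25
Insert 78: L from 99 -> R from 46 -> R from 69

In-order: [25, 36, 46, 69, 78, 99]


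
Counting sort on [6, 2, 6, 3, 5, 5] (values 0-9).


Input: [6, 2, 6, 3, 5, 5]
Counts: [0, 0, 1, 1, 0, 2, 2, 0, 0, 0]

Sorted: [2, 3, 5, 5, 6, 6]


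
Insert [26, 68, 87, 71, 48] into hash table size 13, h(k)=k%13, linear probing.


Insert 26: h=0 -> slot 0
Insert 68: h=3 -> slot 3
Insert 87: h=9 -> slot 9
Insert 71: h=6 -> slot 6
Insert 48: h=9, 1 probes -> slot 10

Table: [26, None, None, 68, None, None, 71, None, None, 87, 48, None, None]


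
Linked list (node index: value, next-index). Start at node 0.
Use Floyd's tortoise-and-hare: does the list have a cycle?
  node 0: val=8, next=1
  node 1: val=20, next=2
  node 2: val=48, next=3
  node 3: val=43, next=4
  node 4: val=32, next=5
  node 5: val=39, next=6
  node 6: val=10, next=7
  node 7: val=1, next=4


Floyd's tortoise (slow, +1) and hare (fast, +2):
  init: slow=0, fast=0
  step 1: slow=1, fast=2
  step 2: slow=2, fast=4
  step 3: slow=3, fast=6
  step 4: slow=4, fast=4
  slow == fast at node 4: cycle detected

Cycle: yes


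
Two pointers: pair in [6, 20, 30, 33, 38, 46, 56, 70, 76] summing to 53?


lo=0(6)+hi=8(76)=82
lo=0(6)+hi=7(70)=76
lo=0(6)+hi=6(56)=62
lo=0(6)+hi=5(46)=52
lo=1(20)+hi=5(46)=66
lo=1(20)+hi=4(38)=58
lo=1(20)+hi=3(33)=53

Yes: 20+33=53


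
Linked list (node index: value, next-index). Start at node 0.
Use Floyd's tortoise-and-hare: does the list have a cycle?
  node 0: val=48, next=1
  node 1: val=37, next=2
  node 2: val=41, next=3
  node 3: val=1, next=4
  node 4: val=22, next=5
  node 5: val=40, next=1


Floyd's tortoise (slow, +1) and hare (fast, +2):
  init: slow=0, fast=0
  step 1: slow=1, fast=2
  step 2: slow=2, fast=4
  step 3: slow=3, fast=1
  step 4: slow=4, fast=3
  step 5: slow=5, fast=5
  slow == fast at node 5: cycle detected

Cycle: yes


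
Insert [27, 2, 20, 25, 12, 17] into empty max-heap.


Insert 27: [27]
Insert 2: [27, 2]
Insert 20: [27, 2, 20]
Insert 25: [27, 25, 20, 2]
Insert 12: [27, 25, 20, 2, 12]
Insert 17: [27, 25, 20, 2, 12, 17]

Final heap: [27, 25, 20, 2, 12, 17]


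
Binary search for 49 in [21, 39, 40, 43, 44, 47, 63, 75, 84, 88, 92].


Step 1: lo=0, hi=10, mid=5, val=47
Step 2: lo=6, hi=10, mid=8, val=84
Step 3: lo=6, hi=7, mid=6, val=63

Not found


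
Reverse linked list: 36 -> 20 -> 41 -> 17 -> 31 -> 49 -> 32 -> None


Step 1: curr=36, set curr.next=prev(None) | reversed so far: 36
Step 2: curr=20, set curr.next=prev(36) | reversed so far: 20 -> 36
Step 3: curr=41, set curr.next=prev(20) | reversed so far: 41 -> 20 -> 36
Step 4: curr=17, set curr.next=prev(41) | reversed so far: 17 -> 41 -> 20 -> 36
Step 5: curr=31, set curr.next=prev(17) | reversed so far: 31 -> 17 -> 41 -> 20 -> 36
Step 6: curr=49, set curr.next=prev(31) | reversed so far: 49 -> 31 -> 17 -> 41 -> 20 -> 36
Step 7: curr=32, set curr.next=prev(49) | reversed so far: 32 -> 49 -> 31 -> 17 -> 41 -> 20 -> 36

32 -> 49 -> 31 -> 17 -> 41 -> 20 -> 36 -> None


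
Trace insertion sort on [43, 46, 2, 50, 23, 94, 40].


Initial: [43, 46, 2, 50, 23, 94, 40]
Insert 46: [43, 46, 2, 50, 23, 94, 40]
Insert 2: [2, 43, 46, 50, 23, 94, 40]
Insert 50: [2, 43, 46, 50, 23, 94, 40]
Insert 23: [2, 23, 43, 46, 50, 94, 40]
Insert 94: [2, 23, 43, 46, 50, 94, 40]
Insert 40: [2, 23, 40, 43, 46, 50, 94]

Sorted: [2, 23, 40, 43, 46, 50, 94]


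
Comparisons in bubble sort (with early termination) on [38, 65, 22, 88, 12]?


Algorithm: bubble sort (with early termination)
Input: [38, 65, 22, 88, 12]
Sorted: [12, 22, 38, 65, 88]

10


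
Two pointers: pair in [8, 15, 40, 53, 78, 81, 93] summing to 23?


lo=0(8)+hi=6(93)=101
lo=0(8)+hi=5(81)=89
lo=0(8)+hi=4(78)=86
lo=0(8)+hi=3(53)=61
lo=0(8)+hi=2(40)=48
lo=0(8)+hi=1(15)=23

Yes: 8+15=23


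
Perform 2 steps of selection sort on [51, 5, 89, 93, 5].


Initial: [51, 5, 89, 93, 5]
Step 1: min=5 at 1
  Swap: [5, 51, 89, 93, 5]
Step 2: min=5 at 4
  Swap: [5, 5, 89, 93, 51]

After 2 steps: [5, 5, 89, 93, 51]


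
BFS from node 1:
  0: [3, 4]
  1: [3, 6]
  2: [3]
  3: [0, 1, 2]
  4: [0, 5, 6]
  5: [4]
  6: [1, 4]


Visit 1, enqueue [3, 6]
Visit 3, enqueue [0, 2]
Visit 6, enqueue [4]
Visit 0, enqueue []
Visit 2, enqueue []
Visit 4, enqueue [5]
Visit 5, enqueue []

BFS order: [1, 3, 6, 0, 2, 4, 5]


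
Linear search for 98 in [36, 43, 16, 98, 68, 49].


i=0: 36!=98
i=1: 43!=98
i=2: 16!=98
i=3: 98==98 found!

Found at 3, 4 comps


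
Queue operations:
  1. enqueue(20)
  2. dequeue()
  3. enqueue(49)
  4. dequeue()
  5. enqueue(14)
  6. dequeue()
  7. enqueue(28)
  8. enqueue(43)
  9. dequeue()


enqueue(20) -> [20]
dequeue()->20, []
enqueue(49) -> [49]
dequeue()->49, []
enqueue(14) -> [14]
dequeue()->14, []
enqueue(28) -> [28]
enqueue(43) -> [28, 43]
dequeue()->28, [43]

Final queue: [43]


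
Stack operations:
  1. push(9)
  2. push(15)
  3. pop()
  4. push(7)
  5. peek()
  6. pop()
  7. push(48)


push(9) -> [9]
push(15) -> [9, 15]
pop()->15, [9]
push(7) -> [9, 7]
peek()->7
pop()->7, [9]
push(48) -> [9, 48]

Final stack: [9, 48]


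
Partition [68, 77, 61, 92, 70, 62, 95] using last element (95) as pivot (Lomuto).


Pivot: 95
  68 <= 95: advance i (no swap)
  77 <= 95: advance i (no swap)
  61 <= 95: advance i (no swap)
  92 <= 95: advance i (no swap)
  70 <= 95: advance i (no swap)
  62 <= 95: advance i (no swap)
Place pivot at 6: [68, 77, 61, 92, 70, 62, 95]

Partitioned: [68, 77, 61, 92, 70, 62, 95]


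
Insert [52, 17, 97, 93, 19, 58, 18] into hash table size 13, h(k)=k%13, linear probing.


Insert 52: h=0 -> slot 0
Insert 17: h=4 -> slot 4
Insert 97: h=6 -> slot 6
Insert 93: h=2 -> slot 2
Insert 19: h=6, 1 probes -> slot 7
Insert 58: h=6, 2 probes -> slot 8
Insert 18: h=5 -> slot 5

Table: [52, None, 93, None, 17, 18, 97, 19, 58, None, None, None, None]


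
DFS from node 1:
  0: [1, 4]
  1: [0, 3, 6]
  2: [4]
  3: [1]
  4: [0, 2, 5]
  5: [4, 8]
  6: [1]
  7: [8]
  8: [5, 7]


Visit 1, push [6, 3, 0]
Visit 0, push [4]
Visit 4, push [5, 2]
Visit 2, push []
Visit 5, push [8]
Visit 8, push [7]
Visit 7, push []
Visit 3, push []
Visit 6, push []

DFS order: [1, 0, 4, 2, 5, 8, 7, 3, 6]


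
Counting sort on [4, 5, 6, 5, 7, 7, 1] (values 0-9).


Input: [4, 5, 6, 5, 7, 7, 1]
Counts: [0, 1, 0, 0, 1, 2, 1, 2, 0, 0]

Sorted: [1, 4, 5, 5, 6, 7, 7]


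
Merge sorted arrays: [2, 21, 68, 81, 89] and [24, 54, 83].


Take 2 from A
Take 21 from A
Take 24 from B
Take 54 from B
Take 68 from A
Take 81 from A
Take 83 from B

Merged: [2, 21, 24, 54, 68, 81, 83, 89]


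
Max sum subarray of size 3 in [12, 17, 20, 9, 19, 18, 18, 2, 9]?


[0:3]: 49
[1:4]: 46
[2:5]: 48
[3:6]: 46
[4:7]: 55
[5:8]: 38
[6:9]: 29

Max: 55 at [4:7]


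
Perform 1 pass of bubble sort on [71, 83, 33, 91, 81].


Initial: [71, 83, 33, 91, 81]
Pass 1: [71, 33, 83, 81, 91] (2 swaps)

After 1 pass: [71, 33, 83, 81, 91]


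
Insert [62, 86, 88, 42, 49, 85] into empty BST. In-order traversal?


Insert 62: root
Insert 86: R from 62
Insert 88: R from 62 -> R from 86
Insert 42: L from 62
Insert 49: L from 62 -> R from 42
Insert 85: R from 62 -> L from 86

In-order: [42, 49, 62, 85, 86, 88]


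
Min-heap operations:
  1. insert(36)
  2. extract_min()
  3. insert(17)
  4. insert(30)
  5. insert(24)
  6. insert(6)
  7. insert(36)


insert(36) -> [36]
extract_min()->36, []
insert(17) -> [17]
insert(30) -> [17, 30]
insert(24) -> [17, 30, 24]
insert(6) -> [6, 17, 24, 30]
insert(36) -> [6, 17, 24, 30, 36]

Final heap: [6, 17, 24, 30, 36]


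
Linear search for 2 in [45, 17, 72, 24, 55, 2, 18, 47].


i=0: 45!=2
i=1: 17!=2
i=2: 72!=2
i=3: 24!=2
i=4: 55!=2
i=5: 2==2 found!

Found at 5, 6 comps


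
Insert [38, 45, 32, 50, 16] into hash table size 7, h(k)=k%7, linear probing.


Insert 38: h=3 -> slot 3
Insert 45: h=3, 1 probes -> slot 4
Insert 32: h=4, 1 probes -> slot 5
Insert 50: h=1 -> slot 1
Insert 16: h=2 -> slot 2

Table: [None, 50, 16, 38, 45, 32, None]


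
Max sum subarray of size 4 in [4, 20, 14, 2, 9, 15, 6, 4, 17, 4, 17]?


[0:4]: 40
[1:5]: 45
[2:6]: 40
[3:7]: 32
[4:8]: 34
[5:9]: 42
[6:10]: 31
[7:11]: 42

Max: 45 at [1:5]


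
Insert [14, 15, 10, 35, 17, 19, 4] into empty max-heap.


Insert 14: [14]
Insert 15: [15, 14]
Insert 10: [15, 14, 10]
Insert 35: [35, 15, 10, 14]
Insert 17: [35, 17, 10, 14, 15]
Insert 19: [35, 17, 19, 14, 15, 10]
Insert 4: [35, 17, 19, 14, 15, 10, 4]

Final heap: [35, 17, 19, 14, 15, 10, 4]


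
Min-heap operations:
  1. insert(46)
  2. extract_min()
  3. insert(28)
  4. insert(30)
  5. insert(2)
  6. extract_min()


insert(46) -> [46]
extract_min()->46, []
insert(28) -> [28]
insert(30) -> [28, 30]
insert(2) -> [2, 30, 28]
extract_min()->2, [28, 30]

Final heap: [28, 30]


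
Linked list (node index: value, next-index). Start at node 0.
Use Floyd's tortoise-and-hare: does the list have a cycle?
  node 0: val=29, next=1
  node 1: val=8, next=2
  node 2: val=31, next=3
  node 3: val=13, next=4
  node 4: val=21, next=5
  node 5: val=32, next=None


Floyd's tortoise (slow, +1) and hare (fast, +2):
  init: slow=0, fast=0
  step 1: slow=1, fast=2
  step 2: slow=2, fast=4
  step 3: fast 4->5->None, no cycle

Cycle: no


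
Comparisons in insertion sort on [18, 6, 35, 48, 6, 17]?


Algorithm: insertion sort
Input: [18, 6, 35, 48, 6, 17]
Sorted: [6, 6, 17, 18, 35, 48]

11


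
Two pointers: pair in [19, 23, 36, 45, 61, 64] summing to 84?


lo=0(19)+hi=5(64)=83
lo=1(23)+hi=5(64)=87
lo=1(23)+hi=4(61)=84

Yes: 23+61=84


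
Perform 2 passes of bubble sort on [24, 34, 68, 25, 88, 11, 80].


Initial: [24, 34, 68, 25, 88, 11, 80]
Pass 1: [24, 34, 25, 68, 11, 80, 88] (3 swaps)
Pass 2: [24, 25, 34, 11, 68, 80, 88] (2 swaps)

After 2 passes: [24, 25, 34, 11, 68, 80, 88]


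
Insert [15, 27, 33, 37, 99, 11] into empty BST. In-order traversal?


Insert 15: root
Insert 27: R from 15
Insert 33: R from 15 -> R from 27
Insert 37: R from 15 -> R from 27 -> R from 33
Insert 99: R from 15 -> R from 27 -> R from 33 -> R from 37
Insert 11: L from 15

In-order: [11, 15, 27, 33, 37, 99]


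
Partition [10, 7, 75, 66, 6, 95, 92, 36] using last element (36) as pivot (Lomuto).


Pivot: 36
  10 <= 36: advance i (no swap)
  7 <= 36: advance i (no swap)
  6 <= 36: swap -> [10, 7, 6, 66, 75, 95, 92, 36]
Place pivot at 3: [10, 7, 6, 36, 75, 95, 92, 66]

Partitioned: [10, 7, 6, 36, 75, 95, 92, 66]


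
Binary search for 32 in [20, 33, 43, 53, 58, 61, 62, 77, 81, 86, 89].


Step 1: lo=0, hi=10, mid=5, val=61
Step 2: lo=0, hi=4, mid=2, val=43
Step 3: lo=0, hi=1, mid=0, val=20
Step 4: lo=1, hi=1, mid=1, val=33

Not found


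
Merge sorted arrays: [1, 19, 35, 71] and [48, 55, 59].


Take 1 from A
Take 19 from A
Take 35 from A
Take 48 from B
Take 55 from B
Take 59 from B

Merged: [1, 19, 35, 48, 55, 59, 71]


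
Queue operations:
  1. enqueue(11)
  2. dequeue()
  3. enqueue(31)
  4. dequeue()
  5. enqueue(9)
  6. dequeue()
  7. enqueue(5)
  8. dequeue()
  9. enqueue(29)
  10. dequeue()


enqueue(11) -> [11]
dequeue()->11, []
enqueue(31) -> [31]
dequeue()->31, []
enqueue(9) -> [9]
dequeue()->9, []
enqueue(5) -> [5]
dequeue()->5, []
enqueue(29) -> [29]
dequeue()->29, []

Final queue: []


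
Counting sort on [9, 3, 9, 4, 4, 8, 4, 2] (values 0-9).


Input: [9, 3, 9, 4, 4, 8, 4, 2]
Counts: [0, 0, 1, 1, 3, 0, 0, 0, 1, 2]

Sorted: [2, 3, 4, 4, 4, 8, 9, 9]


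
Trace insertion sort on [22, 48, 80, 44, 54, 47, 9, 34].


Initial: [22, 48, 80, 44, 54, 47, 9, 34]
Insert 48: [22, 48, 80, 44, 54, 47, 9, 34]
Insert 80: [22, 48, 80, 44, 54, 47, 9, 34]
Insert 44: [22, 44, 48, 80, 54, 47, 9, 34]
Insert 54: [22, 44, 48, 54, 80, 47, 9, 34]
Insert 47: [22, 44, 47, 48, 54, 80, 9, 34]
Insert 9: [9, 22, 44, 47, 48, 54, 80, 34]
Insert 34: [9, 22, 34, 44, 47, 48, 54, 80]

Sorted: [9, 22, 34, 44, 47, 48, 54, 80]


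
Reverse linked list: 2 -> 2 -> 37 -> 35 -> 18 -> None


Step 1: curr=2, set curr.next=prev(None) | reversed so far: 2
Step 2: curr=2, set curr.next=prev(2) | reversed so far: 2 -> 2
Step 3: curr=37, set curr.next=prev(2) | reversed so far: 37 -> 2 -> 2
Step 4: curr=35, set curr.next=prev(37) | reversed so far: 35 -> 37 -> 2 -> 2
Step 5: curr=18, set curr.next=prev(35) | reversed so far: 18 -> 35 -> 37 -> 2 -> 2

18 -> 35 -> 37 -> 2 -> 2 -> None


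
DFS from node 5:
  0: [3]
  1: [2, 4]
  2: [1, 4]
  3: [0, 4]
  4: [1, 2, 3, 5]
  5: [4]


Visit 5, push [4]
Visit 4, push [3, 2, 1]
Visit 1, push [2]
Visit 2, push []
Visit 3, push [0]
Visit 0, push []

DFS order: [5, 4, 1, 2, 3, 0]


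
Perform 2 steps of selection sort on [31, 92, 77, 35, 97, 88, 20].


Initial: [31, 92, 77, 35, 97, 88, 20]
Step 1: min=20 at 6
  Swap: [20, 92, 77, 35, 97, 88, 31]
Step 2: min=31 at 6
  Swap: [20, 31, 77, 35, 97, 88, 92]

After 2 steps: [20, 31, 77, 35, 97, 88, 92]


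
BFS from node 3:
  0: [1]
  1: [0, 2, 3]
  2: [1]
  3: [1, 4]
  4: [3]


Visit 3, enqueue [1, 4]
Visit 1, enqueue [0, 2]
Visit 4, enqueue []
Visit 0, enqueue []
Visit 2, enqueue []

BFS order: [3, 1, 4, 0, 2]


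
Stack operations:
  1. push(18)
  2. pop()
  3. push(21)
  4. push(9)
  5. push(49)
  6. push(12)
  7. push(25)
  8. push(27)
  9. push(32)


push(18) -> [18]
pop()->18, []
push(21) -> [21]
push(9) -> [21, 9]
push(49) -> [21, 9, 49]
push(12) -> [21, 9, 49, 12]
push(25) -> [21, 9, 49, 12, 25]
push(27) -> [21, 9, 49, 12, 25, 27]
push(32) -> [21, 9, 49, 12, 25, 27, 32]

Final stack: [21, 9, 49, 12, 25, 27, 32]


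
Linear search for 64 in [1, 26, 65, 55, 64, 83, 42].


i=0: 1!=64
i=1: 26!=64
i=2: 65!=64
i=3: 55!=64
i=4: 64==64 found!

Found at 4, 5 comps


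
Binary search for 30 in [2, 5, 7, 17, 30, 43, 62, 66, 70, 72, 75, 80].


Step 1: lo=0, hi=11, mid=5, val=43
Step 2: lo=0, hi=4, mid=2, val=7
Step 3: lo=3, hi=4, mid=3, val=17
Step 4: lo=4, hi=4, mid=4, val=30

Found at index 4


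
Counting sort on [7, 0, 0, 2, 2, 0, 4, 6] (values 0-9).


Input: [7, 0, 0, 2, 2, 0, 4, 6]
Counts: [3, 0, 2, 0, 1, 0, 1, 1, 0, 0]

Sorted: [0, 0, 0, 2, 2, 4, 6, 7]


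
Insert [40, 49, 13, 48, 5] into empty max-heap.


Insert 40: [40]
Insert 49: [49, 40]
Insert 13: [49, 40, 13]
Insert 48: [49, 48, 13, 40]
Insert 5: [49, 48, 13, 40, 5]

Final heap: [49, 48, 13, 40, 5]


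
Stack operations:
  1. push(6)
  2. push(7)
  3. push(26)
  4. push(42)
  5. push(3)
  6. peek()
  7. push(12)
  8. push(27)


push(6) -> [6]
push(7) -> [6, 7]
push(26) -> [6, 7, 26]
push(42) -> [6, 7, 26, 42]
push(3) -> [6, 7, 26, 42, 3]
peek()->3
push(12) -> [6, 7, 26, 42, 3, 12]
push(27) -> [6, 7, 26, 42, 3, 12, 27]

Final stack: [6, 7, 26, 42, 3, 12, 27]


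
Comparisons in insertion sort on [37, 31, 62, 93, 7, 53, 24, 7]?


Algorithm: insertion sort
Input: [37, 31, 62, 93, 7, 53, 24, 7]
Sorted: [7, 7, 24, 31, 37, 53, 62, 93]

23


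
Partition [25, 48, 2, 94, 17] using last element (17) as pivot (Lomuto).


Pivot: 17
  2 <= 17: swap -> [2, 48, 25, 94, 17]
Place pivot at 1: [2, 17, 25, 94, 48]

Partitioned: [2, 17, 25, 94, 48]


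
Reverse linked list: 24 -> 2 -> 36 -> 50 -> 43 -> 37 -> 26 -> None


Step 1: curr=24, set curr.next=prev(None) | reversed so far: 24
Step 2: curr=2, set curr.next=prev(24) | reversed so far: 2 -> 24
Step 3: curr=36, set curr.next=prev(2) | reversed so far: 36 -> 2 -> 24
Step 4: curr=50, set curr.next=prev(36) | reversed so far: 50 -> 36 -> 2 -> 24
Step 5: curr=43, set curr.next=prev(50) | reversed so far: 43 -> 50 -> 36 -> 2 -> 24
Step 6: curr=37, set curr.next=prev(43) | reversed so far: 37 -> 43 -> 50 -> 36 -> 2 -> 24
Step 7: curr=26, set curr.next=prev(37) | reversed so far: 26 -> 37 -> 43 -> 50 -> 36 -> 2 -> 24

26 -> 37 -> 43 -> 50 -> 36 -> 2 -> 24 -> None


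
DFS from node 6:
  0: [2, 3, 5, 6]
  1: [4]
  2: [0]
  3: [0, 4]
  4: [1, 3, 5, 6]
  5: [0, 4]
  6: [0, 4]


Visit 6, push [4, 0]
Visit 0, push [5, 3, 2]
Visit 2, push []
Visit 3, push [4]
Visit 4, push [5, 1]
Visit 1, push []
Visit 5, push []

DFS order: [6, 0, 2, 3, 4, 1, 5]


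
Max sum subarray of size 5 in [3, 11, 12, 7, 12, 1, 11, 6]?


[0:5]: 45
[1:6]: 43
[2:7]: 43
[3:8]: 37

Max: 45 at [0:5]


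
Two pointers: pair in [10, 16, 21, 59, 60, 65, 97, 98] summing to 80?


lo=0(10)+hi=7(98)=108
lo=0(10)+hi=6(97)=107
lo=0(10)+hi=5(65)=75
lo=1(16)+hi=5(65)=81
lo=1(16)+hi=4(60)=76
lo=2(21)+hi=4(60)=81
lo=2(21)+hi=3(59)=80

Yes: 21+59=80


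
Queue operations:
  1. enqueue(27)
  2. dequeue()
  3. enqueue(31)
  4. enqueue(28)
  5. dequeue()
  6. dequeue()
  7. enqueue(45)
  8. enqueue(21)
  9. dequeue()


enqueue(27) -> [27]
dequeue()->27, []
enqueue(31) -> [31]
enqueue(28) -> [31, 28]
dequeue()->31, [28]
dequeue()->28, []
enqueue(45) -> [45]
enqueue(21) -> [45, 21]
dequeue()->45, [21]

Final queue: [21]


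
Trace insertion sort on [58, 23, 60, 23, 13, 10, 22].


Initial: [58, 23, 60, 23, 13, 10, 22]
Insert 23: [23, 58, 60, 23, 13, 10, 22]
Insert 60: [23, 58, 60, 23, 13, 10, 22]
Insert 23: [23, 23, 58, 60, 13, 10, 22]
Insert 13: [13, 23, 23, 58, 60, 10, 22]
Insert 10: [10, 13, 23, 23, 58, 60, 22]
Insert 22: [10, 13, 22, 23, 23, 58, 60]

Sorted: [10, 13, 22, 23, 23, 58, 60]


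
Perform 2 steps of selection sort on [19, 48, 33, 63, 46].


Initial: [19, 48, 33, 63, 46]
Step 1: min=19 at 0
  Swap: [19, 48, 33, 63, 46]
Step 2: min=33 at 2
  Swap: [19, 33, 48, 63, 46]

After 2 steps: [19, 33, 48, 63, 46]


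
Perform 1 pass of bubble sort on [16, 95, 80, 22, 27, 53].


Initial: [16, 95, 80, 22, 27, 53]
Pass 1: [16, 80, 22, 27, 53, 95] (4 swaps)

After 1 pass: [16, 80, 22, 27, 53, 95]


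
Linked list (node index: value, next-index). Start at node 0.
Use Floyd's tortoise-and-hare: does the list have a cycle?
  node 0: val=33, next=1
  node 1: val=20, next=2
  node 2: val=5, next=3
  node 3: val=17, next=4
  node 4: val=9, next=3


Floyd's tortoise (slow, +1) and hare (fast, +2):
  init: slow=0, fast=0
  step 1: slow=1, fast=2
  step 2: slow=2, fast=4
  step 3: slow=3, fast=4
  step 4: slow=4, fast=4
  slow == fast at node 4: cycle detected

Cycle: yes


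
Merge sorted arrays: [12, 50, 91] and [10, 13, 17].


Take 10 from B
Take 12 from A
Take 13 from B
Take 17 from B

Merged: [10, 12, 13, 17, 50, 91]


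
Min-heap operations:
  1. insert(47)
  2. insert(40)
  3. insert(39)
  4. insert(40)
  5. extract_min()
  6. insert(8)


insert(47) -> [47]
insert(40) -> [40, 47]
insert(39) -> [39, 47, 40]
insert(40) -> [39, 40, 40, 47]
extract_min()->39, [40, 40, 47]
insert(8) -> [8, 40, 47, 40]

Final heap: [8, 40, 47, 40]


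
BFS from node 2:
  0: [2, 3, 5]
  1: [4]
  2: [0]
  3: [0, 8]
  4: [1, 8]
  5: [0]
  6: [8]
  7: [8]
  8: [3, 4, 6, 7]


Visit 2, enqueue [0]
Visit 0, enqueue [3, 5]
Visit 3, enqueue [8]
Visit 5, enqueue []
Visit 8, enqueue [4, 6, 7]
Visit 4, enqueue [1]
Visit 6, enqueue []
Visit 7, enqueue []
Visit 1, enqueue []

BFS order: [2, 0, 3, 5, 8, 4, 6, 7, 1]


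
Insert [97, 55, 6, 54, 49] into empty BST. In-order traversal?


Insert 97: root
Insert 55: L from 97
Insert 6: L from 97 -> L from 55
Insert 54: L from 97 -> L from 55 -> R from 6
Insert 49: L from 97 -> L from 55 -> R from 6 -> L from 54

In-order: [6, 49, 54, 55, 97]


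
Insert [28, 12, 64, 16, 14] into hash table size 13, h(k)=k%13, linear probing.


Insert 28: h=2 -> slot 2
Insert 12: h=12 -> slot 12
Insert 64: h=12, 1 probes -> slot 0
Insert 16: h=3 -> slot 3
Insert 14: h=1 -> slot 1

Table: [64, 14, 28, 16, None, None, None, None, None, None, None, None, 12]


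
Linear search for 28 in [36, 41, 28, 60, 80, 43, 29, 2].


i=0: 36!=28
i=1: 41!=28
i=2: 28==28 found!

Found at 2, 3 comps


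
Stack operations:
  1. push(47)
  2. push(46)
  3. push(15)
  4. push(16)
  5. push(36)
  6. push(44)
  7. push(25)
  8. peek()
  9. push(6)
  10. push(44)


push(47) -> [47]
push(46) -> [47, 46]
push(15) -> [47, 46, 15]
push(16) -> [47, 46, 15, 16]
push(36) -> [47, 46, 15, 16, 36]
push(44) -> [47, 46, 15, 16, 36, 44]
push(25) -> [47, 46, 15, 16, 36, 44, 25]
peek()->25
push(6) -> [47, 46, 15, 16, 36, 44, 25, 6]
push(44) -> [47, 46, 15, 16, 36, 44, 25, 6, 44]

Final stack: [47, 46, 15, 16, 36, 44, 25, 6, 44]


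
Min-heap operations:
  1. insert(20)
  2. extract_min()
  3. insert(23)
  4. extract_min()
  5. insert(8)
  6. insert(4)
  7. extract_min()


insert(20) -> [20]
extract_min()->20, []
insert(23) -> [23]
extract_min()->23, []
insert(8) -> [8]
insert(4) -> [4, 8]
extract_min()->4, [8]

Final heap: [8]


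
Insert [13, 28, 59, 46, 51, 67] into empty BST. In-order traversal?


Insert 13: root
Insert 28: R from 13
Insert 59: R from 13 -> R from 28
Insert 46: R from 13 -> R from 28 -> L from 59
Insert 51: R from 13 -> R from 28 -> L from 59 -> R from 46
Insert 67: R from 13 -> R from 28 -> R from 59

In-order: [13, 28, 46, 51, 59, 67]


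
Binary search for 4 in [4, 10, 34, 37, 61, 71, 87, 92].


Step 1: lo=0, hi=7, mid=3, val=37
Step 2: lo=0, hi=2, mid=1, val=10
Step 3: lo=0, hi=0, mid=0, val=4

Found at index 0


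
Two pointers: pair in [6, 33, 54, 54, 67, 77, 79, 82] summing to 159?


lo=0(6)+hi=7(82)=88
lo=1(33)+hi=7(82)=115
lo=2(54)+hi=7(82)=136
lo=3(54)+hi=7(82)=136
lo=4(67)+hi=7(82)=149
lo=5(77)+hi=7(82)=159

Yes: 77+82=159


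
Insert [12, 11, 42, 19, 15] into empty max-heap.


Insert 12: [12]
Insert 11: [12, 11]
Insert 42: [42, 11, 12]
Insert 19: [42, 19, 12, 11]
Insert 15: [42, 19, 12, 11, 15]

Final heap: [42, 19, 12, 11, 15]


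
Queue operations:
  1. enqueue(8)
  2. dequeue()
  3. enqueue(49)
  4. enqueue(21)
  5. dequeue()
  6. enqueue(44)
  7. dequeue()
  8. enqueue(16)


enqueue(8) -> [8]
dequeue()->8, []
enqueue(49) -> [49]
enqueue(21) -> [49, 21]
dequeue()->49, [21]
enqueue(44) -> [21, 44]
dequeue()->21, [44]
enqueue(16) -> [44, 16]

Final queue: [44, 16]


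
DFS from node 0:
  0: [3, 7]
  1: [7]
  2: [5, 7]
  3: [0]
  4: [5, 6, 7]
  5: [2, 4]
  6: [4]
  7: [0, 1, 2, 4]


Visit 0, push [7, 3]
Visit 3, push []
Visit 7, push [4, 2, 1]
Visit 1, push []
Visit 2, push [5]
Visit 5, push [4]
Visit 4, push [6]
Visit 6, push []

DFS order: [0, 3, 7, 1, 2, 5, 4, 6]


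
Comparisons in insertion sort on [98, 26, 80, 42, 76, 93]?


Algorithm: insertion sort
Input: [98, 26, 80, 42, 76, 93]
Sorted: [26, 42, 76, 80, 93, 98]

11


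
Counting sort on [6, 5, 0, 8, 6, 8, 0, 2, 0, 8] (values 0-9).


Input: [6, 5, 0, 8, 6, 8, 0, 2, 0, 8]
Counts: [3, 0, 1, 0, 0, 1, 2, 0, 3, 0]

Sorted: [0, 0, 0, 2, 5, 6, 6, 8, 8, 8]


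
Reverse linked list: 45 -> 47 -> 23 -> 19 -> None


Step 1: curr=45, set curr.next=prev(None) | reversed so far: 45
Step 2: curr=47, set curr.next=prev(45) | reversed so far: 47 -> 45
Step 3: curr=23, set curr.next=prev(47) | reversed so far: 23 -> 47 -> 45
Step 4: curr=19, set curr.next=prev(23) | reversed so far: 19 -> 23 -> 47 -> 45

19 -> 23 -> 47 -> 45 -> None


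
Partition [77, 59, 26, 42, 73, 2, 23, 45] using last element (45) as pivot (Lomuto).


Pivot: 45
  26 <= 45: swap -> [26, 59, 77, 42, 73, 2, 23, 45]
  42 <= 45: swap -> [26, 42, 77, 59, 73, 2, 23, 45]
  2 <= 45: swap -> [26, 42, 2, 59, 73, 77, 23, 45]
  23 <= 45: swap -> [26, 42, 2, 23, 73, 77, 59, 45]
Place pivot at 4: [26, 42, 2, 23, 45, 77, 59, 73]

Partitioned: [26, 42, 2, 23, 45, 77, 59, 73]


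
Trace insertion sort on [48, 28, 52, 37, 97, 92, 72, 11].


Initial: [48, 28, 52, 37, 97, 92, 72, 11]
Insert 28: [28, 48, 52, 37, 97, 92, 72, 11]
Insert 52: [28, 48, 52, 37, 97, 92, 72, 11]
Insert 37: [28, 37, 48, 52, 97, 92, 72, 11]
Insert 97: [28, 37, 48, 52, 97, 92, 72, 11]
Insert 92: [28, 37, 48, 52, 92, 97, 72, 11]
Insert 72: [28, 37, 48, 52, 72, 92, 97, 11]
Insert 11: [11, 28, 37, 48, 52, 72, 92, 97]

Sorted: [11, 28, 37, 48, 52, 72, 92, 97]


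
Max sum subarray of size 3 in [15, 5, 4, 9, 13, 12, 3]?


[0:3]: 24
[1:4]: 18
[2:5]: 26
[3:6]: 34
[4:7]: 28

Max: 34 at [3:6]


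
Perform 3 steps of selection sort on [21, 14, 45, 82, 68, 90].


Initial: [21, 14, 45, 82, 68, 90]
Step 1: min=14 at 1
  Swap: [14, 21, 45, 82, 68, 90]
Step 2: min=21 at 1
  Swap: [14, 21, 45, 82, 68, 90]
Step 3: min=45 at 2
  Swap: [14, 21, 45, 82, 68, 90]

After 3 steps: [14, 21, 45, 82, 68, 90]


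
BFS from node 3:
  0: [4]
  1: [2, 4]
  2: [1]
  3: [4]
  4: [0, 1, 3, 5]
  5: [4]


Visit 3, enqueue [4]
Visit 4, enqueue [0, 1, 5]
Visit 0, enqueue []
Visit 1, enqueue [2]
Visit 5, enqueue []
Visit 2, enqueue []

BFS order: [3, 4, 0, 1, 5, 2]


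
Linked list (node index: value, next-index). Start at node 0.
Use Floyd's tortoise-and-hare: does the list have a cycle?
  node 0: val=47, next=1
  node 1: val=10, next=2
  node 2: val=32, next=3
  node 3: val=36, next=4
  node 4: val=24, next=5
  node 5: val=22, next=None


Floyd's tortoise (slow, +1) and hare (fast, +2):
  init: slow=0, fast=0
  step 1: slow=1, fast=2
  step 2: slow=2, fast=4
  step 3: fast 4->5->None, no cycle

Cycle: no


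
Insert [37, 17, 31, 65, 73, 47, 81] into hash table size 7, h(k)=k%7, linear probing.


Insert 37: h=2 -> slot 2
Insert 17: h=3 -> slot 3
Insert 31: h=3, 1 probes -> slot 4
Insert 65: h=2, 3 probes -> slot 5
Insert 73: h=3, 3 probes -> slot 6
Insert 47: h=5, 2 probes -> slot 0
Insert 81: h=4, 4 probes -> slot 1

Table: [47, 81, 37, 17, 31, 65, 73]


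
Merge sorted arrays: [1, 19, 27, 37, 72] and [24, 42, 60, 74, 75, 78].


Take 1 from A
Take 19 from A
Take 24 from B
Take 27 from A
Take 37 from A
Take 42 from B
Take 60 from B
Take 72 from A

Merged: [1, 19, 24, 27, 37, 42, 60, 72, 74, 75, 78]


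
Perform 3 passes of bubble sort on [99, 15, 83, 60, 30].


Initial: [99, 15, 83, 60, 30]
Pass 1: [15, 83, 60, 30, 99] (4 swaps)
Pass 2: [15, 60, 30, 83, 99] (2 swaps)
Pass 3: [15, 30, 60, 83, 99] (1 swaps)

After 3 passes: [15, 30, 60, 83, 99]


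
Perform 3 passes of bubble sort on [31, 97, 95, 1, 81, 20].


Initial: [31, 97, 95, 1, 81, 20]
Pass 1: [31, 95, 1, 81, 20, 97] (4 swaps)
Pass 2: [31, 1, 81, 20, 95, 97] (3 swaps)
Pass 3: [1, 31, 20, 81, 95, 97] (2 swaps)

After 3 passes: [1, 31, 20, 81, 95, 97]


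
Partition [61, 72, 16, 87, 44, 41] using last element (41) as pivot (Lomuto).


Pivot: 41
  16 <= 41: swap -> [16, 72, 61, 87, 44, 41]
Place pivot at 1: [16, 41, 61, 87, 44, 72]

Partitioned: [16, 41, 61, 87, 44, 72]


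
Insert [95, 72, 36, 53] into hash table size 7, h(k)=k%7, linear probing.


Insert 95: h=4 -> slot 4
Insert 72: h=2 -> slot 2
Insert 36: h=1 -> slot 1
Insert 53: h=4, 1 probes -> slot 5

Table: [None, 36, 72, None, 95, 53, None]


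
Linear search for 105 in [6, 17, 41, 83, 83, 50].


i=0: 6!=105
i=1: 17!=105
i=2: 41!=105
i=3: 83!=105
i=4: 83!=105
i=5: 50!=105

Not found, 6 comps


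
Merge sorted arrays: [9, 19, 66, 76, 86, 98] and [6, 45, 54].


Take 6 from B
Take 9 from A
Take 19 from A
Take 45 from B
Take 54 from B

Merged: [6, 9, 19, 45, 54, 66, 76, 86, 98]


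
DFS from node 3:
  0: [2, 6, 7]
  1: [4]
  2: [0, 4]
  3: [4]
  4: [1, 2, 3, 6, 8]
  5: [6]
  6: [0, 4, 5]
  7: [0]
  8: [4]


Visit 3, push [4]
Visit 4, push [8, 6, 2, 1]
Visit 1, push []
Visit 2, push [0]
Visit 0, push [7, 6]
Visit 6, push [5]
Visit 5, push []
Visit 7, push []
Visit 8, push []

DFS order: [3, 4, 1, 2, 0, 6, 5, 7, 8]


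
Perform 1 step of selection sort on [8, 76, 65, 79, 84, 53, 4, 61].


Initial: [8, 76, 65, 79, 84, 53, 4, 61]
Step 1: min=4 at 6
  Swap: [4, 76, 65, 79, 84, 53, 8, 61]

After 1 step: [4, 76, 65, 79, 84, 53, 8, 61]


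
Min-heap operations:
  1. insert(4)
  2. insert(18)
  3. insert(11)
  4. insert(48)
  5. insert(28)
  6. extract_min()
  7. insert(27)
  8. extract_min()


insert(4) -> [4]
insert(18) -> [4, 18]
insert(11) -> [4, 18, 11]
insert(48) -> [4, 18, 11, 48]
insert(28) -> [4, 18, 11, 48, 28]
extract_min()->4, [11, 18, 28, 48]
insert(27) -> [11, 18, 28, 48, 27]
extract_min()->11, [18, 27, 28, 48]

Final heap: [18, 27, 28, 48]


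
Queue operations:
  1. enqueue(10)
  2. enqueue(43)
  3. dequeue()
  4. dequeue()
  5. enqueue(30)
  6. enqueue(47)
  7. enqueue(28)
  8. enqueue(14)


enqueue(10) -> [10]
enqueue(43) -> [10, 43]
dequeue()->10, [43]
dequeue()->43, []
enqueue(30) -> [30]
enqueue(47) -> [30, 47]
enqueue(28) -> [30, 47, 28]
enqueue(14) -> [30, 47, 28, 14]

Final queue: [30, 47, 28, 14]
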